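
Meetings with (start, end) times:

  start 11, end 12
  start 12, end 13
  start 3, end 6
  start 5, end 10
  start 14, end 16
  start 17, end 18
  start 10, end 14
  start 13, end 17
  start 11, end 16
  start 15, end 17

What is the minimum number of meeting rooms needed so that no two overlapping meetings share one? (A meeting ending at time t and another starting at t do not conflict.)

The answer is the maximum number of intervals overlapping at any instant.
starts: [3, 5, 10, 11, 11, 12, 13, 14, 15, 17]
ends:   [6, 10, 12, 13, 14, 16, 16, 17, 17, 18]
s3→1 s5→2 e6→1 e10→0 s10→1 s11→2 s11→3 e12→2 s12→3 e13→2 s13→3 e14→2 s14→3 s15→4  — peak 4.

4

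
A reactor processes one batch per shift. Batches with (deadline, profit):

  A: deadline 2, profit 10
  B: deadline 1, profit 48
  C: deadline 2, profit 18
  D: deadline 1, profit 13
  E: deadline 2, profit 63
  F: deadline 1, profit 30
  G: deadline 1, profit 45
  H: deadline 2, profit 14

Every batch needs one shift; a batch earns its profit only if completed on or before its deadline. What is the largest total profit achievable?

By profit: E(d2,63), B(d1,48), G(d1,45), F(d1,30), C(d2,18), H(d2,14), D(d1,13), A(d2,10)
E→slot 2; B→slot 1; G skipped; F skipped; C skipped; H skipped; D skipped; A skipped.
Profit = 48 + 63 = 111

111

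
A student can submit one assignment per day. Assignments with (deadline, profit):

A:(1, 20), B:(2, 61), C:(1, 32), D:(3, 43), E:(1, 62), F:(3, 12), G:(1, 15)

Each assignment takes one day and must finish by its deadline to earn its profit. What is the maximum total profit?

Take jobs in profit order; each goes to the latest open slot no later than its deadline.
By profit: E(d1,62), B(d2,61), D(d3,43), C(d1,32), A(d1,20), G(d1,15), F(d3,12)
E→slot 1; B→slot 2; D→slot 3; C skipped; A skipped; G skipped; F skipped.
Profit = 62 + 61 + 43 = 166

166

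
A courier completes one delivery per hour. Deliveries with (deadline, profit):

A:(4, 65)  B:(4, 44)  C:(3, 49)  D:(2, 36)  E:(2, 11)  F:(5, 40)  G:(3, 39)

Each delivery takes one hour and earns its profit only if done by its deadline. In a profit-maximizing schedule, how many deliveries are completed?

5

Sort by profit descending; place each in the latest free slot ≤ its deadline.
By profit: A(d4,65), C(d3,49), B(d4,44), F(d5,40), G(d3,39), D(d2,36), E(d2,11)
A→slot 4; C→slot 3; B→slot 2; F→slot 5; G→slot 1; D skipped; E skipped.
5 of 7 scheduled.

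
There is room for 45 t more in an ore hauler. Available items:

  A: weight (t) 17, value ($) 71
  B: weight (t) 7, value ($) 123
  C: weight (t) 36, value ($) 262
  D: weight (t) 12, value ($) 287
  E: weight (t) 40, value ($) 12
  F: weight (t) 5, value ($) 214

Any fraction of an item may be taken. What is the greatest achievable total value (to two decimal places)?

Sort by value per unit weight and fill in that order.
Order: F (214/5=42.80) > D (287/12=23.92) > B (123/7=17.57) > C (262/36=7.28) > A (71/17=4.18) > E (12/40=0.30)
Fill: take F (5 @ 214) → take D (12 @ 287) → take B (7 @ 123) → take 21/36 of C → 152.83; 45/45 used.
Total value = 776.83

776.83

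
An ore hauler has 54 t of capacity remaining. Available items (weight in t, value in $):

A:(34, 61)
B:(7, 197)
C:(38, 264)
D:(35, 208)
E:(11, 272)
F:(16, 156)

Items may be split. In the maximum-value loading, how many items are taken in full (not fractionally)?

3

Ratios (sorted): B 28.14, E 24.73, F 9.75, C 6.95, D 5.94, A 1.79
take B (7 @ 197); take E (11 @ 272); take F (16 @ 156); take 20/38 of C → 138.95. Capacity used 54/54.
3 item(s) taken whole; one partial (take 20/38 of C).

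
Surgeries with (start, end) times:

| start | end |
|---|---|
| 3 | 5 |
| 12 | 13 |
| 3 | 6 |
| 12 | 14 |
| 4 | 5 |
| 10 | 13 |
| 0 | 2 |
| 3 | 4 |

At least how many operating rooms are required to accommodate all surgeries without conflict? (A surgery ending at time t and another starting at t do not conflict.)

Events (time:±→running): 0:+→1 2:-→0 3:+→1 3:+→2 3:+→3 … peak 3.

3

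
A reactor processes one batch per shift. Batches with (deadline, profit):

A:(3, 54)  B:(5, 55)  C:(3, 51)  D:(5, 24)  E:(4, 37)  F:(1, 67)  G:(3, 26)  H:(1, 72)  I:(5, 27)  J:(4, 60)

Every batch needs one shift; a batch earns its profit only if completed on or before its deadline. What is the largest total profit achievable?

Sort by profit descending; place each in the latest free slot ≤ its deadline.
Profit order: H=72 F=67 J=60 B=55 A=54 C=51 E=37 I=27 G=26 D=24
Assign: H→slot 1, F skipped, J→slot 4, B→slot 5, A→slot 3, C→slot 2, E skipped, I skipped, G skipped, D skipped.
Slots: [1:H] [2:C] [3:A] [4:J] [5:B]
Profit = 72 + 51 + 54 + 60 + 55 = 292

292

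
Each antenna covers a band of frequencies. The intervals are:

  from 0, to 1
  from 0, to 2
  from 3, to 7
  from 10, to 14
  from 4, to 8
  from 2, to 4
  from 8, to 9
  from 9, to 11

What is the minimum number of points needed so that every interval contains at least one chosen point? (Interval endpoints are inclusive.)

4

Sort by right endpoint; whenever an interval is uncovered, place a point at its right end.
Sorted: [0,1] [0,2] [2,4] [3,7] [4,8] [8,9] [9,11] [10,14]
{[0,1],[0,2]} hit by 1; {[2,4],[3,7],[4,8]} hit by 4; {[8,9],[9,11]} hit by 9; {[10,14]} hit by 14.
Points: 1, 4, 9, 14 (4 total).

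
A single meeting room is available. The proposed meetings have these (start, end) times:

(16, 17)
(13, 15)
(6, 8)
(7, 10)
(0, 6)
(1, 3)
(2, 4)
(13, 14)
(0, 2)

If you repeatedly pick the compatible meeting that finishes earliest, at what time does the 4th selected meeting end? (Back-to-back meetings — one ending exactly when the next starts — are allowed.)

By end time: (0,2), (1,3), (2,4), (0,6), (6,8), (7,10), (13,14), (13,15), (16,17).
Pick (0,2); next start ≥ 2 → (2,4); next start ≥ 4 → (6,8); next start ≥ 8 → (13,14); next start ≥ 14 → (16,17).
Selected: (0,2) (2,4) (6,8) (13,14) (16,17)

14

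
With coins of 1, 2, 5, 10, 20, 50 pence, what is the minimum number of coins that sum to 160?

4

Greedy: take as many of the largest coin as possible, then repeat with the remainder.
160 = 3×50 + 1×10
Total coins = 3 + 1 = 4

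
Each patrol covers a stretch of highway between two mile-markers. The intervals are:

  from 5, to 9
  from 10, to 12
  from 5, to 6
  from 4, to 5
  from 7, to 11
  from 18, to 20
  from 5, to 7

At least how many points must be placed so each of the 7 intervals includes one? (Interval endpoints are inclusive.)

3

Sort by right endpoint; whenever an interval is uncovered, place a point at its right end.
By right end: [4,5]  [5,6]  [5,7]  [5,9]  [7,11]  [10,12]  [18,20]
[4,5] uncovered → point at 5; [7,11] uncovered → point at 11; [18,20] uncovered → point at 20.
Points: 5, 11, 20 (3 total).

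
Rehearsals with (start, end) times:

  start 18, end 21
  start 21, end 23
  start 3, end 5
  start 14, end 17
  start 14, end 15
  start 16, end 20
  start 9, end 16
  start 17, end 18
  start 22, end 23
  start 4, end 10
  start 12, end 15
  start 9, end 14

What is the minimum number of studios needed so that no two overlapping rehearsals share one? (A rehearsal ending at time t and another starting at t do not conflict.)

Events (time:±→running): 3:+→1 4:+→2 5:-→1 9:+→2 9:+→3 10:-→2 12:+→3 14:-→2 14:+→3 14:+→4 … peak 4.

4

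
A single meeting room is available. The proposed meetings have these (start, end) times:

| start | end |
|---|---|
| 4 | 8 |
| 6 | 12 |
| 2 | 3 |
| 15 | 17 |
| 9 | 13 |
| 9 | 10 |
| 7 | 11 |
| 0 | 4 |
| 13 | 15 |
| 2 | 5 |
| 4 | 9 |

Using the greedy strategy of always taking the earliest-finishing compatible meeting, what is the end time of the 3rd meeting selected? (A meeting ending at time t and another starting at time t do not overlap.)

Sort by end time and greedily take each interval whose start is ≥ the last chosen end.
Sorted by end: (2,3)  (0,4)  (2,5)  (4,8)  (4,9)  (9,10)  (7,11)  (6,12)  (9,13)  (13,15)  (15,17)
take (2,3); take (4,8); take (9,10); skip (9,13); take (13,15); take (15,17).
Selected: (2,3) (4,8) (9,10) (13,15) (15,17)

10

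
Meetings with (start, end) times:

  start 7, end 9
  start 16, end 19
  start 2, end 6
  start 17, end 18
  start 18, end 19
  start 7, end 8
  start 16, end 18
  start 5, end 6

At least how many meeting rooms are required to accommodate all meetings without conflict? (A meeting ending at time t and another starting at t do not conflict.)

Count concurrent intervals with a sweep; the peak is the room count.
Events (time:±→running): 2:+→1 5:+→2 6:-→1 6:-→0 7:+→1 7:+→2 8:-→1 9:-→0 16:+→1 16:+→2 17:+→3 … peak 3.

3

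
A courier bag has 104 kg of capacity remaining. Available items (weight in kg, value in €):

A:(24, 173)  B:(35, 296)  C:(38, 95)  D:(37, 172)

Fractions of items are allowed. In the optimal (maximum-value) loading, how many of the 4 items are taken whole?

Ratios (sorted): B 8.46, A 7.21, D 4.65, C 2.50
take B (35 @ 296); take A (24 @ 173); take D (37 @ 172); take 8/38 of C → 20.00. Capacity used 104/104.
3 item(s) taken whole; one partial (take 8/38 of C).

3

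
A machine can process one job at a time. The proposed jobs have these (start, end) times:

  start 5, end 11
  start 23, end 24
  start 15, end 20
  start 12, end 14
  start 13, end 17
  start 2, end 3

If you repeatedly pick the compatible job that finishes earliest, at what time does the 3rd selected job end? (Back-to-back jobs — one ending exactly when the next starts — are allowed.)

14

Sort by end time and greedily take each interval whose start is ≥ the last chosen end.
Sorted by end: (2,3)  (5,11)  (12,14)  (13,17)  (15,20)  (23,24)
take (2,3); take (5,11); take (12,14); take (15,20); take (23,24).
Selected: (2,3) (5,11) (12,14) (15,20) (23,24)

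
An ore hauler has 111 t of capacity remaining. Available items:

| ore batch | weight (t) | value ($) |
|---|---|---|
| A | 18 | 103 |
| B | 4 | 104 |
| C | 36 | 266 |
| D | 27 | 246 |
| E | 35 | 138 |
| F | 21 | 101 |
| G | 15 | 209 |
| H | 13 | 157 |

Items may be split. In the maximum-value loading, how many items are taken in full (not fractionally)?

Order: B (104/4=26.00) > G (209/15=13.93) > H (157/13=12.08) > D (246/27=9.11) > C (266/36=7.39) > A (103/18=5.72) > F (101/21=4.81) > E (138/35=3.94)
Fill: take B (4 @ 104) → take G (15 @ 209) → take H (13 @ 157) → take D (27 @ 246) → take C (36 @ 266) → take 16/18 of A → 91.56; 111/111 used.
5 item(s) taken whole; one partial (take 16/18 of A).

5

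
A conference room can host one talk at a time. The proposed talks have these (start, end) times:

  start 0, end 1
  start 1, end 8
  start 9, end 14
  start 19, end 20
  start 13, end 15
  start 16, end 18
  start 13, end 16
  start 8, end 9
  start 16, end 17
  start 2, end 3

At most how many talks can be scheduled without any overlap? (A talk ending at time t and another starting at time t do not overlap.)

Sort by end time and greedily take each interval whose start is ≥ the last chosen end.
Sorted by end: (0,1)  (2,3)  (1,8)  (8,9)  (9,14)  (13,15)  (13,16)  (16,17)  (16,18)  (19,20)
take (0,1); take (2,3); take (8,9); take (9,14); skip (13,15); take (16,17); take (19,20).
Selected 6 talks.

6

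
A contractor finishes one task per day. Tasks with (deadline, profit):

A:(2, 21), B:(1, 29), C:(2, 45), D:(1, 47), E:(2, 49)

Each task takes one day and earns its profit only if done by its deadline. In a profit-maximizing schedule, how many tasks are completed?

Take jobs in profit order; each goes to the latest open slot no later than its deadline.
By profit: E(d2,49), D(d1,47), C(d2,45), B(d1,29), A(d2,21)
E→slot 2; D→slot 1; C skipped; B skipped; A skipped.
2 of 5 scheduled.

2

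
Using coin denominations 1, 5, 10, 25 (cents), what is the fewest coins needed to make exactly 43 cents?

6

Use the largest denomination that fits, subtract, and repeat.
43 − 1×25→18 − 1×10→8 − 1×5→3 − 3×1→0
Total coins = 1 + 1 + 1 + 3 = 6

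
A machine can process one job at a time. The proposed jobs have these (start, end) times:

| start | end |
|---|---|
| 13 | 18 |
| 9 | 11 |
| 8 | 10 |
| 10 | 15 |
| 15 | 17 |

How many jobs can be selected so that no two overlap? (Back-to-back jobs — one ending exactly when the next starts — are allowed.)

Sort by end time and greedily take each interval whose start is ≥ the last chosen end.
By end time: (8,10), (9,11), (10,15), (15,17), (13,18).
Pick (8,10); next start ≥ 10 → (10,15); next start ≥ 15 → (15,17).
Selected 3 jobs.

3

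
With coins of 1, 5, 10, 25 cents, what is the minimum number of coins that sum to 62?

Greedy: take as many of the largest coin as possible, then repeat with the remainder.
62 − 2×25→12 − 1×10→2 − 2×1→0
Total coins = 2 + 1 + 2 = 5

5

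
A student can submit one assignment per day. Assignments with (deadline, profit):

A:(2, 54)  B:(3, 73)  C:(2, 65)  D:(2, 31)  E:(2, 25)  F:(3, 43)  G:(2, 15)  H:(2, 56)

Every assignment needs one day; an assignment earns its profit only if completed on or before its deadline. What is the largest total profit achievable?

194

Sort by profit descending; place each in the latest free slot ≤ its deadline.
By profit: B(d3,73), C(d2,65), H(d2,56), A(d2,54), F(d3,43), D(d2,31), E(d2,25), G(d2,15)
B→slot 3; C→slot 2; H→slot 1; A skipped; F skipped; D skipped; E skipped; G skipped.
Profit = 56 + 65 + 73 = 194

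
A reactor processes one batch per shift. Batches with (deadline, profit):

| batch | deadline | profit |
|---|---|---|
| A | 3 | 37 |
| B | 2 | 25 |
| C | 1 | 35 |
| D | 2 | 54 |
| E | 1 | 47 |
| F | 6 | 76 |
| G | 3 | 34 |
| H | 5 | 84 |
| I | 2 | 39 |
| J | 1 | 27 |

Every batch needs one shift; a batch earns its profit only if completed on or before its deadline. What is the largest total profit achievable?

298

Take jobs in profit order; each goes to the latest open slot no later than its deadline.
Profit order: H=84 F=76 D=54 E=47 I=39 A=37 C=35 G=34 J=27 B=25
Assign: H→slot 5, F→slot 6, D→slot 2, E→slot 1, I skipped, A→slot 3, C skipped, G skipped, J skipped, B skipped.
Slots: [1:E] [2:D] [3:A] [5:H] [6:F]
Profit = 47 + 54 + 37 + 84 + 76 = 298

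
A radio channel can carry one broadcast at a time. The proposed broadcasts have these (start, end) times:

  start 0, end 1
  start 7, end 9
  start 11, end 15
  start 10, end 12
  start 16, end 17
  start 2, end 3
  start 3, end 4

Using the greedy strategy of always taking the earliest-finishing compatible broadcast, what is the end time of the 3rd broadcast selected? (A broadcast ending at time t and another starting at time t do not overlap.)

4

Sorted by end: (0,1)  (2,3)  (3,4)  (7,9)  (10,12)  (11,15)  (16,17)
take (0,1); take (2,3); take (3,4); take (7,9); take (10,12); skip (11,15); take (16,17).
Selected: (0,1) (2,3) (3,4) (7,9) (10,12) (16,17)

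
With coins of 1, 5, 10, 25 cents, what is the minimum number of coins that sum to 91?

Use the largest denomination that fits, subtract, and repeat.
91 = 3×25 + 1×10 + 1×5 + 1×1
Total coins = 3 + 1 + 1 + 1 = 6

6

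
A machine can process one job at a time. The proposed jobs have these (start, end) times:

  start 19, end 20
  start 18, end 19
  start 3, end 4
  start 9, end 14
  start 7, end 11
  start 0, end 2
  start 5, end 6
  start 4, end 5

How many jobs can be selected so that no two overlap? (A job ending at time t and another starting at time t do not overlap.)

By end time: (0,2), (3,4), (4,5), (5,6), (7,11), (9,14), (18,19), (19,20).
Pick (0,2); next start ≥ 2 → (3,4); next start ≥ 4 → (4,5); next start ≥ 5 → (5,6); next start ≥ 6 → (7,11); next start ≥ 11 → (18,19); next start ≥ 19 → (19,20).
Selected 7 jobs.

7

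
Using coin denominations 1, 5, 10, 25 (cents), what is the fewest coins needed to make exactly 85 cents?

Greedy: take as many of the largest coin as possible, then repeat with the remainder.
85 − 3×25→10 − 1×10→0
Total coins = 3 + 1 = 4

4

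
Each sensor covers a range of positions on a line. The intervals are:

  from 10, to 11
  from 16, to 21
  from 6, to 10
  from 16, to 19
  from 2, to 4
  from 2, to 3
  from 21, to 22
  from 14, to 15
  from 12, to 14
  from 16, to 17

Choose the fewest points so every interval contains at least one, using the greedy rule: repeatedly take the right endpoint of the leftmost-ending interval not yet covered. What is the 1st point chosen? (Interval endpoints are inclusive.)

Sorted: [2,3] [2,4] [6,10] [10,11] [12,14] [14,15] [16,17] [16,19] [16,21] [21,22]
{[2,3],[2,4]} hit by 3; {[6,10],[10,11]} hit by 10; {[12,14],[14,15]} hit by 14; {[16,17],[16,19],[16,21]} hit by 17; {[21,22]} hit by 22.
Points: 3, 10, 14, 17, 22 (5 total).

3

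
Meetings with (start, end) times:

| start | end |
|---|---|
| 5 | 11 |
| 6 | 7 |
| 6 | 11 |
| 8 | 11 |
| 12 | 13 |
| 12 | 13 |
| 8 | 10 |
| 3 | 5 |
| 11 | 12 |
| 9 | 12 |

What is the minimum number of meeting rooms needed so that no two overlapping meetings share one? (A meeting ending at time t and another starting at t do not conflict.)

5

The answer is the maximum number of intervals overlapping at any instant.
Events (time:±→running): 3:+→1 5:-→0 5:+→1 6:+→2 6:+→3 7:-→2 8:+→3 8:+→4 9:+→5 … peak 5.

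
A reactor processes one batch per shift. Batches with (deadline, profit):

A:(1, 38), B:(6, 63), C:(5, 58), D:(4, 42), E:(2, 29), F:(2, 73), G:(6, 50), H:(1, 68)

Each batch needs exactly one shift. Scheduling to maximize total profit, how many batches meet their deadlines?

Profit order: F=73 H=68 B=63 C=58 G=50 D=42 A=38 E=29
Assign: F→slot 2, H→slot 1, B→slot 6, C→slot 5, G→slot 4, D→slot 3, A skipped, E skipped.
Slots: [1:H] [2:F] [3:D] [4:G] [5:C] [6:B]
6 of 8 scheduled.

6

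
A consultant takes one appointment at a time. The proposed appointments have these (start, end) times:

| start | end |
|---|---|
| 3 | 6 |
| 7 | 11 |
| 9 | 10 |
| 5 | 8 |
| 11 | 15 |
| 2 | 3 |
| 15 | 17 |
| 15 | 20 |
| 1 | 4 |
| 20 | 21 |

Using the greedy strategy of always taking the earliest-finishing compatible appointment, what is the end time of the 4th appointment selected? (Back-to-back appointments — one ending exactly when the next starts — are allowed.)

15

Order by finish time; keep every interval that doesn't clash with the previous kept one.
Sorted by end: (2,3)  (1,4)  (3,6)  (5,8)  (9,10)  (7,11)  (11,15)  (15,17)  (15,20)  (20,21)
take (2,3); take (3,6); take (9,10); take (11,15); take (15,17); skip (15,20); take (20,21).
Selected: (2,3) (3,6) (9,10) (11,15) (15,17) (20,21)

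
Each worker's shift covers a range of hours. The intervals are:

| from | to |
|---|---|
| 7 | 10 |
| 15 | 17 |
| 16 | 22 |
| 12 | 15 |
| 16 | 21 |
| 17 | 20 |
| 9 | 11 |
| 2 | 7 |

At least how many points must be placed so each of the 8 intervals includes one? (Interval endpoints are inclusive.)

Process intervals by earliest right end; each time one isn't hit yet, stab at its right endpoint.
Sorted: [2,7] [7,10] [9,11] [12,15] [15,17] [17,20] [16,21] [16,22]
{[2,7],[7,10]} hit by 7; {[9,11]} hit by 11; {[12,15],[15,17]} hit by 15; {[17,20],[16,21],[16,22]} hit by 20.
Points: 7, 11, 15, 20 (4 total).

4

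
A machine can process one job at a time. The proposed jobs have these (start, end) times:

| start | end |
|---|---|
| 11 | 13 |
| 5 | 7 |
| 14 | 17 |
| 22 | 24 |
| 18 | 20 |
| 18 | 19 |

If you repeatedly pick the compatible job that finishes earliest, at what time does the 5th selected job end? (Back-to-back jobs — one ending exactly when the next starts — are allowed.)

24

By end time: (5,7), (11,13), (14,17), (18,19), (18,20), (22,24).
Pick (5,7); next start ≥ 7 → (11,13); next start ≥ 13 → (14,17); next start ≥ 17 → (18,19); next start ≥ 19 → (22,24).
Selected: (5,7) (11,13) (14,17) (18,19) (22,24)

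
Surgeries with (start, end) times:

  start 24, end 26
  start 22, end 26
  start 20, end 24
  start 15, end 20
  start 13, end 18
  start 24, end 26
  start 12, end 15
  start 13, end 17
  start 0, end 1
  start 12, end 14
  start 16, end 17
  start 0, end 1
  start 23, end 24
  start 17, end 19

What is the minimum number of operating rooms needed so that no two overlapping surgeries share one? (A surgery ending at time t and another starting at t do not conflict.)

4

The answer is the maximum number of intervals overlapping at any instant.
starts: [0, 0, 12, 12, 13, 13, 15, 16, 17, 20, 22, 23, 24, 24]
ends:   [1, 1, 14, 15, 17, 17, 18, 19, 20, 24, 24, 26, 26, 26]
s0→1 s0→2 e1→1 e1→0 s12→1 s12→2 s13→3 s13→4  — peak 4.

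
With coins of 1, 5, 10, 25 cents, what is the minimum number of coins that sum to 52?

4

Use the largest denomination that fits, subtract, and repeat.
52 = 2×25 + 2×1
Total coins = 2 + 2 = 4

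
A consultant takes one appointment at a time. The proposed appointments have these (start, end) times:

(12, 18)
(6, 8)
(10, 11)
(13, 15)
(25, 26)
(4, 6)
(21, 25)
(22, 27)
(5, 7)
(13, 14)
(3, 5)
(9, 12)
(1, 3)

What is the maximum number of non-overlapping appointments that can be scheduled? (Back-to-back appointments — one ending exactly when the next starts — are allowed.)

Greedy by earliest finish: after sorting by end time, pick each interval compatible with the last pick.
By end time: (1,3), (3,5), (4,6), (5,7), (6,8), (10,11), (9,12), (13,14), (13,15), (12,18), (21,25), (25,26), (22,27).
Pick (1,3); next start ≥ 3 → (3,5); next start ≥ 5 → (5,7); next start ≥ 7 → (10,11); next start ≥ 11 → (13,14); next start ≥ 14 → (21,25); next start ≥ 25 → (25,26).
Selected 7 appointments.

7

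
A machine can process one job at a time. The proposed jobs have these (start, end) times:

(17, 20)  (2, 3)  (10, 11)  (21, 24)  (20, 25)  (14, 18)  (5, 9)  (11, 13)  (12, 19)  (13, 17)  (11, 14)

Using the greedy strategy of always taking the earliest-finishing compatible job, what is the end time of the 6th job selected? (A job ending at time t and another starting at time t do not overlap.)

20

Order by finish time; keep every interval that doesn't clash with the previous kept one.
By end time: (2,3), (5,9), (10,11), (11,13), (11,14), (13,17), (14,18), (12,19), (17,20), (21,24), (20,25).
Pick (2,3); next start ≥ 3 → (5,9); next start ≥ 9 → (10,11); next start ≥ 11 → (11,13); next start ≥ 13 → (13,17); next start ≥ 17 → (17,20); next start ≥ 20 → (21,24).
Selected: (2,3) (5,9) (10,11) (11,13) (13,17) (17,20) (21,24)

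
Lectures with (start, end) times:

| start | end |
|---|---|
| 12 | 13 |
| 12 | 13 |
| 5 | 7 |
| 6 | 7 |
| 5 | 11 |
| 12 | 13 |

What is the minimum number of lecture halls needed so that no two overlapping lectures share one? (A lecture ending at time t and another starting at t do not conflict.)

starts: [5, 5, 6, 12, 12, 12]
ends:   [7, 7, 11, 13, 13, 13]
s5→1 s5→2 s6→3  — peak 3.

3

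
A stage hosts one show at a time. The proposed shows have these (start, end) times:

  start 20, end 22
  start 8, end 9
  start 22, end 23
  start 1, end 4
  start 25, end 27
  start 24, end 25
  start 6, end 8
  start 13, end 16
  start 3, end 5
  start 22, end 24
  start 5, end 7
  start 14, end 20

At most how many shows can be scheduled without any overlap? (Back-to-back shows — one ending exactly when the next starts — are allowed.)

8

Sorted by end: (1,4)  (3,5)  (5,7)  (6,8)  (8,9)  (13,16)  (14,20)  (20,22)  (22,23)  (22,24)  (24,25)  (25,27)
take (1,4); take (5,7); take (8,9); take (13,16); skip (14,20); take (20,22); take (22,23); take (24,25); take (25,27).
Selected 8 shows.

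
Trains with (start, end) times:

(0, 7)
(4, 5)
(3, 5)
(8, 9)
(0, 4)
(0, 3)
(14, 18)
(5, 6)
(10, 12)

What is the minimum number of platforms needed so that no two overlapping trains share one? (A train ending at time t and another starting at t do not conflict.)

3

Count concurrent intervals with a sweep; the peak is the room count.
Events (time:±→running): 0:+→1 0:+→2 0:+→3 … peak 3.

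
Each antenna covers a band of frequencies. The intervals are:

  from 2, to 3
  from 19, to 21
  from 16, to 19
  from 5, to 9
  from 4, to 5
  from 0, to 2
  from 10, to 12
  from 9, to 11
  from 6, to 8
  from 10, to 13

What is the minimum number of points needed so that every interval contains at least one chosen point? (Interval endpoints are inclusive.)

Process intervals by earliest right end; each time one isn't hit yet, stab at its right endpoint.
By right end: [0,2]  [2,3]  [4,5]  [6,8]  [5,9]  [9,11]  [10,12]  [10,13]  [16,19]  [19,21]
[0,2] uncovered → point at 2; [4,5] uncovered → point at 5; [6,8] uncovered → point at 8; [9,11] uncovered → point at 11; [16,19] uncovered → point at 19.
Points: 2, 5, 8, 11, 19 (5 total).

5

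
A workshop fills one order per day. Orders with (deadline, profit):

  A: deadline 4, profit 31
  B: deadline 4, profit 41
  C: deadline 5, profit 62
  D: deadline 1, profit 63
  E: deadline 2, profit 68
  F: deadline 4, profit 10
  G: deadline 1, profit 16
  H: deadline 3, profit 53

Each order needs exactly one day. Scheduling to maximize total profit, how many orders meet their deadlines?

5

Take jobs in profit order; each goes to the latest open slot no later than its deadline.
By profit: E(d2,68), D(d1,63), C(d5,62), H(d3,53), B(d4,41), A(d4,31), G(d1,16), F(d4,10)
E→slot 2; D→slot 1; C→slot 5; H→slot 3; B→slot 4; A skipped; G skipped; F skipped.
5 of 8 scheduled.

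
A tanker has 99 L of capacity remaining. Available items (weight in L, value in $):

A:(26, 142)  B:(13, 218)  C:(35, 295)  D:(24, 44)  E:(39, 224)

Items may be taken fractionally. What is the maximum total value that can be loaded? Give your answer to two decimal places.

Sort by value per unit weight and fill in that order.
Ratios (sorted): B 16.77, C 8.43, E 5.74, A 5.46, D 1.83
take B (13 @ 218); take C (35 @ 295); take E (39 @ 224); take 12/26 of A → 65.54. Capacity used 99/99.
Total value = 802.54

802.54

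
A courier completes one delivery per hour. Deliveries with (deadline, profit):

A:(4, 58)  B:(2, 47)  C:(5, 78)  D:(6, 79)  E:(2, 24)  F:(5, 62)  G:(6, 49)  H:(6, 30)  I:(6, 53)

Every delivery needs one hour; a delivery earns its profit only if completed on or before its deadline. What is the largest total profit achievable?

Take jobs in profit order; each goes to the latest open slot no later than its deadline.
By profit: D(d6,79), C(d5,78), F(d5,62), A(d4,58), I(d6,53), G(d6,49), B(d2,47), H(d6,30), E(d2,24)
D→slot 6; C→slot 5; F→slot 4; A→slot 3; I→slot 2; G→slot 1; B skipped; H skipped; E skipped.
Profit = 49 + 53 + 58 + 62 + 78 + 79 = 379

379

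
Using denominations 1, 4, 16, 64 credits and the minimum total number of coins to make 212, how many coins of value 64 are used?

212 = 3×64 + 1×16 + 1×4
Count of 64: 3

3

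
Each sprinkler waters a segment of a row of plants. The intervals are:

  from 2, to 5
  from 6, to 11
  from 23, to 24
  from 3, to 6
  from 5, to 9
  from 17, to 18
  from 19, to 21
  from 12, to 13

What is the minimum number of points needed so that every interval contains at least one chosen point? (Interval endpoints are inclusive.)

6

Sorted: [2,5] [3,6] [5,9] [6,11] [12,13] [17,18] [19,21] [23,24]
{[2,5],[3,6],[5,9]} hit by 5; {[6,11]} hit by 11; {[12,13]} hit by 13; {[17,18]} hit by 18; {[19,21]} hit by 21; {[23,24]} hit by 24.
Points: 5, 11, 13, 18, 21, 24 (6 total).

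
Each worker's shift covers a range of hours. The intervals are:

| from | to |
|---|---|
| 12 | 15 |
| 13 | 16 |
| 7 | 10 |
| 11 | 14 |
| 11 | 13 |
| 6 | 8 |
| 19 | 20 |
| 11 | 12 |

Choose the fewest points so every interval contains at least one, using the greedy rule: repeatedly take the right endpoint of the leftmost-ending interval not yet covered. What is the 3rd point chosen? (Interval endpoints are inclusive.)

Process intervals by earliest right end; each time one isn't hit yet, stab at its right endpoint.
Sorted: [6,8] [7,10] [11,12] [11,13] [11,14] [12,15] [13,16] [19,20]
{[6,8],[7,10]} hit by 8; {[11,12],[11,13],[11,14],[12,15]} hit by 12; {[13,16]} hit by 16; {[19,20]} hit by 20.
Points: 8, 12, 16, 20 (4 total).

16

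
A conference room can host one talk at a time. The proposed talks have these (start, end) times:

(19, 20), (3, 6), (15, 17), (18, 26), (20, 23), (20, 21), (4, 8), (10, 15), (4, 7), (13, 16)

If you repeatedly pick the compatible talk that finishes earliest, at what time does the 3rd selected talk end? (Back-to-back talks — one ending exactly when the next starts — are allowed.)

Sort by end time and greedily take each interval whose start is ≥ the last chosen end.
Sorted by end: (3,6)  (4,7)  (4,8)  (10,15)  (13,16)  (15,17)  (19,20)  (20,21)  (20,23)  (18,26)
take (3,6); skip (4,7); skip (4,8); take (10,15); skip (13,16); take (15,17); take (19,20); take (20,21).
Selected: (3,6) (10,15) (15,17) (19,20) (20,21)

17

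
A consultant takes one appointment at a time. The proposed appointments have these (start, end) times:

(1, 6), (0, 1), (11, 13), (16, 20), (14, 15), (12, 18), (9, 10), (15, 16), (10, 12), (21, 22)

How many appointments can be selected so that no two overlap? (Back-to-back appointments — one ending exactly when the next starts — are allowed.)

8

Sort by end time and greedily take each interval whose start is ≥ the last chosen end.
Sorted by end: (0,1)  (1,6)  (9,10)  (10,12)  (11,13)  (14,15)  (15,16)  (12,18)  (16,20)  (21,22)
take (0,1); take (1,6); take (9,10); take (10,12); take (14,15); take (15,16); skip (12,18); take (16,20); take (21,22).
Selected 8 appointments.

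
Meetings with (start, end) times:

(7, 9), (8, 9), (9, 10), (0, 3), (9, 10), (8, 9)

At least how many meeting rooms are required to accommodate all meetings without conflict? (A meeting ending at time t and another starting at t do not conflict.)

Events (time:±→running): 0:+→1 3:-→0 7:+→1 8:+→2 8:+→3 … peak 3.

3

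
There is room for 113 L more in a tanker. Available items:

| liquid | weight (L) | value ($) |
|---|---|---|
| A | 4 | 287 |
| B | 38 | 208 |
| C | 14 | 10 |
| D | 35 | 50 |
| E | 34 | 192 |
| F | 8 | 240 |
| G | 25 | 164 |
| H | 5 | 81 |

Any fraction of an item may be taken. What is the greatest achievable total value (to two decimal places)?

1166.53

Greedy by value/weight ratio, highest first.
Order: A (287/4=71.75) > F (240/8=30.00) > H (81/5=16.20) > G (164/25=6.56) > E (192/34=5.65) > B (208/38=5.47) > D (50/35=1.43) > C (10/14=0.71)
Fill: take A (4 @ 287) → take F (8 @ 240) → take H (5 @ 81) → take G (25 @ 164) → take E (34 @ 192) → take 37/38 of B → 202.53; 113/113 used.
Total value = 1166.53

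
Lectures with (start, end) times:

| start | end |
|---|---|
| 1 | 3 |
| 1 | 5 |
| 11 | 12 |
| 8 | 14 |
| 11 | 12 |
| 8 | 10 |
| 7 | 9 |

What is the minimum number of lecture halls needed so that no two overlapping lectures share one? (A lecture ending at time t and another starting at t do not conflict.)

3

starts: [1, 1, 7, 8, 8, 11, 11]
ends:   [3, 5, 9, 10, 12, 12, 14]
s1→1 s1→2 e3→1 e5→0 s7→1 s8→2 s8→3  — peak 3.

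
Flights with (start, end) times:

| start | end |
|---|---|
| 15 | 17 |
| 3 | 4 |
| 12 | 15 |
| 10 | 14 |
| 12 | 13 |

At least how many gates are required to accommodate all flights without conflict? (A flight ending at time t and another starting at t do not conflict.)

starts: [3, 10, 12, 12, 15]
ends:   [4, 13, 14, 15, 17]
s3→1 e4→0 s10→1 s12→2 s12→3  — peak 3.

3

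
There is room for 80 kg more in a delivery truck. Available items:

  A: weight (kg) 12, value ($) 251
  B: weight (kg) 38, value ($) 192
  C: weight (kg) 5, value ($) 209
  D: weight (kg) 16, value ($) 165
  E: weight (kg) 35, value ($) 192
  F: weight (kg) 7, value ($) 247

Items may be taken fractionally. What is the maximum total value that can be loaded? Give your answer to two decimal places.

Greedy by value/weight ratio, highest first.
Ratios (sorted): C 41.80, F 35.29, A 20.92, D 10.31, E 5.49, B 5.05
take C (5 @ 209); take F (7 @ 247); take A (12 @ 251); take D (16 @ 165); take E (35 @ 192); take 5/38 of B → 25.26. Capacity used 80/80.
Total value = 1089.26

1089.26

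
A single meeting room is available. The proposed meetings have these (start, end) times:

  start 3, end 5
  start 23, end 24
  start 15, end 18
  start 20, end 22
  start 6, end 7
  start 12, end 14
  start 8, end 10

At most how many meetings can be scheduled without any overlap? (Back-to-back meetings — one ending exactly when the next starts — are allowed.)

7

Order by finish time; keep every interval that doesn't clash with the previous kept one.
Sorted by end: (3,5)  (6,7)  (8,10)  (12,14)  (15,18)  (20,22)  (23,24)
take (3,5); take (6,7); take (8,10); take (12,14); take (15,18); take (20,22); take (23,24).
Selected 7 meetings.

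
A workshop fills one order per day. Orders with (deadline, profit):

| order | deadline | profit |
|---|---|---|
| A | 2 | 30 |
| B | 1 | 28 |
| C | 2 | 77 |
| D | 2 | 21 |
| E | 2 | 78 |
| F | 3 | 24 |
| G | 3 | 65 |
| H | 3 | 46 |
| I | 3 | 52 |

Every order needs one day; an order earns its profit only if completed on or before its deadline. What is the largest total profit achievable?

Profit order: E=78 C=77 G=65 I=52 H=46 A=30 B=28 F=24 D=21
Assign: E→slot 2, C→slot 1, G→slot 3, I skipped, H skipped, A skipped, B skipped, F skipped, D skipped.
Slots: [1:C] [2:E] [3:G]
Profit = 77 + 78 + 65 = 220

220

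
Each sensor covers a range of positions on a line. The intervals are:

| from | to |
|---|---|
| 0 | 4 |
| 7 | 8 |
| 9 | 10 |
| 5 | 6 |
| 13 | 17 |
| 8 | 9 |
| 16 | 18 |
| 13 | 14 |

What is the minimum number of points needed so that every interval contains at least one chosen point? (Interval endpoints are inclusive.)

By right end: [0,4]  [5,6]  [7,8]  [8,9]  [9,10]  [13,14]  [13,17]  [16,18]
[0,4] uncovered → point at 4; [5,6] uncovered → point at 6; [7,8] uncovered → point at 8; [9,10] uncovered → point at 10; [13,14] uncovered → point at 14; [16,18] uncovered → point at 18.
Points: 4, 6, 8, 10, 14, 18 (6 total).

6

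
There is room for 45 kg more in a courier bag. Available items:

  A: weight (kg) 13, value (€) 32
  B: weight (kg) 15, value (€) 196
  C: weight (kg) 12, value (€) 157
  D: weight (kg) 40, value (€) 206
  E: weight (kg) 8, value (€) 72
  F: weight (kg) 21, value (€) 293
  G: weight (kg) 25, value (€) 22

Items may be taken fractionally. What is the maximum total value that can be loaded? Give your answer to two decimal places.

606.80

Sort by value per unit weight and fill in that order.
Order: F (293/21=13.95) > C (157/12=13.08) > B (196/15=13.07) > E (72/8=9.00) > D (206/40=5.15) > A (32/13=2.46) > G (22/25=0.88)
Fill: take F (21 @ 293) → take C (12 @ 157) → take 12/15 of B → 156.80; 45/45 used.
Total value = 606.80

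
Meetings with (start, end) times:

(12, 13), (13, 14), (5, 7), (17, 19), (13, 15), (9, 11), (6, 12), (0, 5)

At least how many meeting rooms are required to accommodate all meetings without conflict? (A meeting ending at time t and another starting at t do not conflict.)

The answer is the maximum number of intervals overlapping at any instant.
starts: [0, 5, 6, 9, 12, 13, 13, 17]
ends:   [5, 7, 11, 12, 13, 14, 15, 19]
s0→1 e5→0 s5→1 s6→2  — peak 2.

2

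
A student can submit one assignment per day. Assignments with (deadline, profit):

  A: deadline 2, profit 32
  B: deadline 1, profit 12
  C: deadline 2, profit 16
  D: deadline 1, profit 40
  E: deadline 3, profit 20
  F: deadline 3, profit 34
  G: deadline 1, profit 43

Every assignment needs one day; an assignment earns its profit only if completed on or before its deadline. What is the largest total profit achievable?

Sort by profit descending; place each in the latest free slot ≤ its deadline.
By profit: G(d1,43), D(d1,40), F(d3,34), A(d2,32), E(d3,20), C(d2,16), B(d1,12)
G→slot 1; D skipped; F→slot 3; A→slot 2; E skipped; C skipped; B skipped.
Profit = 43 + 32 + 34 = 109

109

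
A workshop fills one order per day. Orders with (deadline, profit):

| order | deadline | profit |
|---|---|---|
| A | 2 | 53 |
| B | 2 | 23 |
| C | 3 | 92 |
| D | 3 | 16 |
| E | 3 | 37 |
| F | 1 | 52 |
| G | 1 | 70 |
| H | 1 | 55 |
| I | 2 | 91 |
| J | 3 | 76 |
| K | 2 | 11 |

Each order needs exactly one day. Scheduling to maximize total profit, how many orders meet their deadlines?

3

By profit: C(d3,92), I(d2,91), J(d3,76), G(d1,70), H(d1,55), A(d2,53), F(d1,52), E(d3,37), B(d2,23), D(d3,16), K(d2,11)
C→slot 3; I→slot 2; J→slot 1; G skipped; H skipped; A skipped; F skipped; E skipped; B skipped; D skipped; K skipped.
3 of 11 scheduled.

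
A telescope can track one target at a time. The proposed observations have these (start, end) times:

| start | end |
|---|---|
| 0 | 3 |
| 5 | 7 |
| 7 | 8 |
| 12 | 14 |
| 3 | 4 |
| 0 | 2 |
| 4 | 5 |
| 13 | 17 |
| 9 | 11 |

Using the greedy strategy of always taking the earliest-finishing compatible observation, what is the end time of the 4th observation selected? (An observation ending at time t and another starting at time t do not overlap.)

7

Sorted by end: (0,2)  (0,3)  (3,4)  (4,5)  (5,7)  (7,8)  (9,11)  (12,14)  (13,17)
take (0,2); skip (0,3); take (3,4); take (4,5); take (5,7); take (7,8); take (9,11); take (12,14).
Selected: (0,2) (3,4) (4,5) (5,7) (7,8) (9,11) (12,14)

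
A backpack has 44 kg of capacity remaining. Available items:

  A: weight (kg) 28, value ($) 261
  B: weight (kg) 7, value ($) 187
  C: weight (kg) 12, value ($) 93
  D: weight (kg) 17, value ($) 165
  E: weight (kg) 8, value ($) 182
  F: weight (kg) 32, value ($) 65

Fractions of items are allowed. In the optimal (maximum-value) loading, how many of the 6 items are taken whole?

3

Greedy by value/weight ratio, highest first.
Ratios (sorted): B 26.71, E 22.75, D 9.71, A 9.32, C 7.75, F 2.03
take B (7 @ 187); take E (8 @ 182); take D (17 @ 165); take 12/28 of A → 111.86. Capacity used 44/44.
3 item(s) taken whole; one partial (take 12/28 of A).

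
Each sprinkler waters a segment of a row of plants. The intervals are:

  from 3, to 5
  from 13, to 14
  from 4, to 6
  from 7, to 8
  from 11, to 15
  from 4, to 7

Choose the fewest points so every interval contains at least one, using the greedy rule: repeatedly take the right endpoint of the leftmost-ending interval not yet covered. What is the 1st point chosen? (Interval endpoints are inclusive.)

Sorted: [3,5] [4,6] [4,7] [7,8] [13,14] [11,15]
{[3,5],[4,6],[4,7]} hit by 5; {[7,8]} hit by 8; {[13,14],[11,15]} hit by 14.
Points: 5, 8, 14 (3 total).

5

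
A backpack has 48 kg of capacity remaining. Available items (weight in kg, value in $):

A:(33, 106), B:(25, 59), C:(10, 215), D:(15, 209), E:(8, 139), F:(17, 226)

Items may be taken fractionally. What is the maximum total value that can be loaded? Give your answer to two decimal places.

Greedy by value/weight ratio, highest first.
Order: C (215/10=21.50) > E (139/8=17.38) > D (209/15=13.93) > F (226/17=13.29) > A (106/33=3.21) > B (59/25=2.36)
Fill: take C (10 @ 215) → take E (8 @ 139) → take D (15 @ 209) → take 15/17 of F → 199.41; 48/48 used.
Total value = 762.41

762.41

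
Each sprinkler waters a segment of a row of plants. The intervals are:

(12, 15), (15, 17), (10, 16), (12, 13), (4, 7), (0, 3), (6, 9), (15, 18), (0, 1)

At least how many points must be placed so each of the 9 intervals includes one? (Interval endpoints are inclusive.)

Sorted: [0,1] [0,3] [4,7] [6,9] [12,13] [12,15] [10,16] [15,17] [15,18]
{[0,1],[0,3]} hit by 1; {[4,7],[6,9]} hit by 7; {[12,13],[12,15],[10,16]} hit by 13; {[15,17],[15,18]} hit by 17.
Points: 1, 7, 13, 17 (4 total).

4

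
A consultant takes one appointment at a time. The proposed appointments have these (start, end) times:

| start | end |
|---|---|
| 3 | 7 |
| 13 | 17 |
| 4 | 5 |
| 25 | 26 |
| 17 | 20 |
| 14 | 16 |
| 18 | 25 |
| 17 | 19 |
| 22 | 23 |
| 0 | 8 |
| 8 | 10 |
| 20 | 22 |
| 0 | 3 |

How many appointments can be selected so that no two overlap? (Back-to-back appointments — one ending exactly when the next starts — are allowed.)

8

Sort by end time and greedily take each interval whose start is ≥ the last chosen end.
By end time: (0,3), (4,5), (3,7), (0,8), (8,10), (14,16), (13,17), (17,19), (17,20), (20,22), (22,23), (18,25), (25,26).
Pick (0,3); next start ≥ 3 → (4,5); next start ≥ 5 → (8,10); next start ≥ 10 → (14,16); next start ≥ 16 → (17,19); next start ≥ 19 → (20,22); next start ≥ 22 → (22,23); next start ≥ 23 → (25,26).
Selected 8 appointments.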